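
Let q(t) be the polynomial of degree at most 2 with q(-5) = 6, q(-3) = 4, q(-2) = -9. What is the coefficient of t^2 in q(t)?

The leading coefficient equals the top divided difference q[-5,-3,-2].
q[-5,-3] = (4 - 6) / (-3 - (-5)) = -1
q[-3,-2] = (-9 - 4) / (-2 - (-3)) = -13
q[-5,-3,-2] = (-13 - (-1)) / (-2 - (-5)) = -4

-4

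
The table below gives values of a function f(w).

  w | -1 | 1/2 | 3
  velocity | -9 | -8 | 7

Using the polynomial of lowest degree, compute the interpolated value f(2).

Evaluate each Lagrange basis at w = 2:
L_0(2) = (3/2)·(-1)/[(-3/2)·(-4)] = -1/4
L_1(2) = (3)·(-1)/[(3/2)·(-5/2)] = 4/5
L_2(2) = (3)·(3/2)/[(4)·(5/2)] = 9/20
Sum: (-9)·(-1/4) + (-8)·(4/5) + 7·(9/20) = -1

-1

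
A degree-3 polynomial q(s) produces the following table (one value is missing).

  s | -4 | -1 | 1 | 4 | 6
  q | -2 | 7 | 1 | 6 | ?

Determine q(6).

112/3

The 4 known values determine q uniquely (degree ≤ 3).
Evaluate each Lagrange basis at s = 6:
L_0(6) = (7)·(5)·(2)/[(-3)·(-5)·(-8)] = -7/12
L_1(6) = (10)·(5)·(2)/[(3)·(-2)·(-5)] = 10/3
L_2(6) = (10)·(7)·(2)/[(5)·(2)·(-3)] = -14/3
L_3(6) = (10)·(7)·(5)/[(8)·(5)·(3)] = 35/12
Sum: (-2)·(-7/12) + 7·(10/3) + 1·(-14/3) + 6·(35/12) = 112/3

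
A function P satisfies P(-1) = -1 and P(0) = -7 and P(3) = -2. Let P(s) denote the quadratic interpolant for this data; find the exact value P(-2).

Evaluate each Lagrange basis at s = -2:
L_0(-2) = (-2)·(-5)/[(-1)·(-4)] = 5/2
L_1(-2) = (-1)·(-5)/[(1)·(-3)] = -5/3
L_2(-2) = (-1)·(-2)/[(4)·(3)] = 1/6
Sum: (-1)·(5/2) + (-7)·(-5/3) + (-2)·(1/6) = 53/6

53/6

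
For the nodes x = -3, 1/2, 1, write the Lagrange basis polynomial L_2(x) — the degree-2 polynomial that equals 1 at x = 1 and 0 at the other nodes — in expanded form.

L_2(x) = (1/2)x^2 + (5/4)x - 3/4

L_2(x) = (x + 3)(x - 1/2) / [(4)·(1/2)]
       = (x^2 + (5/2)x - 3/2) / (2)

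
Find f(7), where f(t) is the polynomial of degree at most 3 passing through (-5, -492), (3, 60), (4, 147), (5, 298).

L_0(7) = (4)·(3)·(2)/[(-8)·(-9)·(-10)] = -1/30
L_1(7) = (12)·(3)·(2)/[(8)·(-1)·(-2)] = 9/2
L_2(7) = (12)·(4)·(2)/[(9)·(1)·(-1)] = -32/3
L_3(7) = (12)·(4)·(3)/[(10)·(2)·(1)] = 36/5
Sum: (-492)·(-1/30) + 60·(9/2) + 147·(-32/3) + 298·(36/5) = 864

864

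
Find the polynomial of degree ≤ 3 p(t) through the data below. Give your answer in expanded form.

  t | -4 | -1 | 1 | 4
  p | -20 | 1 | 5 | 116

p(t) = t^3 + 3t^2 + t

L_0(t) = (t + 1)(t - 1)(t - 4) / [-120] = -(1/120)t^3 + (1/30)t^2 + (1/120)t - 1/30
L_1(t) = (t + 4)(t - 1)(t - 4) / [30] = (1/30)t^3 - (1/30)t^2 - (8/15)t + 8/15
L_2(t) = (t + 4)(t + 1)(t - 4) / [-30] = -(1/30)t^3 - (1/30)t^2 + (8/15)t + 8/15
L_3(t) = (t + 4)(t + 1)(t - 1) / [120] = (1/120)t^3 + (1/30)t^2 - (1/120)t - 1/30
p(t) = (-20)·L_0 + 1·L_1 + 5·L_2 + 116·L_3
  (-20)·L_0(t) = (1/6)t^3 - (2/3)t^2 - (1/6)t + 2/3
  1·L_1(t) = (1/30)t^3 - (1/30)t^2 - (8/15)t + 8/15
  5·L_2(t) = -(1/6)t^3 - (1/6)t^2 + (8/3)t + 8/3
  116·L_3(t) = (29/30)t^3 + (58/15)t^2 - (29/30)t - 58/15
Adding term by term: t^3 + 3t^2 + t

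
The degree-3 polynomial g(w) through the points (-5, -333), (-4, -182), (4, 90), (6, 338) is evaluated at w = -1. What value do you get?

-5

L_0(-1) = (3)·(-5)·(-7)/[(-1)·(-9)·(-11)] = -35/33
L_1(-1) = (4)·(-5)·(-7)/[(1)·(-8)·(-10)] = 7/4
L_2(-1) = (4)·(3)·(-7)/[(9)·(8)·(-2)] = 7/12
L_3(-1) = (4)·(3)·(-5)/[(11)·(10)·(2)] = -3/11
Sum: (-333)·(-35/33) + (-182)·(7/4) + 90·(7/12) + 338·(-3/11) = -5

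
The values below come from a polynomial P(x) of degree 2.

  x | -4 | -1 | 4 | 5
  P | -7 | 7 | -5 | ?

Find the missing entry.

-127/10

The 3 known values determine P uniquely (degree ≤ 2).
Evaluate each Lagrange basis at x = 5:
L_0(5) = (6)·(1)/[(-3)·(-8)] = 1/4
L_1(5) = (9)·(1)/[(3)·(-5)] = -3/5
L_2(5) = (9)·(6)/[(8)·(5)] = 27/20
Sum: (-7)·(1/4) + 7·(-3/5) + (-5)·(27/20) = -127/10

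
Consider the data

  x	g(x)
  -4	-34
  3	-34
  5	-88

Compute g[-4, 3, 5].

g[-4,3] = (-34 - (-34)) / (3 - (-4)) = 0
g[3,5] = (-88 - (-34)) / (5 - 3) = -27
g[-4,3,5] = (-27 - 0) / (5 - (-4)) = -3

-3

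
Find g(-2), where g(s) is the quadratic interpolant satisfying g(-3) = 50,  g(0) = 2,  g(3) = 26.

Using Newton's divided-difference form:
g[-3,0] = (2 - 50) / (0 - (-3)) = -16
g[0,3] = (26 - 2) / (3 - 0) = 8
g[-3,0,3] = (8 - (-16)) / (3 - (-3)) = 4
g(-2) = 50 + (-16)·(1) + 4·(1)·(-2) = 26

26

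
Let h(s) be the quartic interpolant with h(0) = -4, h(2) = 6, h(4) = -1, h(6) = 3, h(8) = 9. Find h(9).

-23/128

Evaluate each Lagrange basis at s = 9:
L_0(9) = (7)·(5)·(3)·(1)/[(-2)·(-4)·(-6)·(-8)] = 35/128
L_1(9) = (9)·(5)·(3)·(1)/[(2)·(-2)·(-4)·(-6)] = -45/32
L_2(9) = (9)·(7)·(3)·(1)/[(4)·(2)·(-2)·(-4)] = 189/64
L_3(9) = (9)·(7)·(5)·(1)/[(6)·(4)·(2)·(-2)] = -105/32
L_4(9) = (9)·(7)·(5)·(3)/[(8)·(6)·(4)·(2)] = 315/128
Sum: (-4)·(35/128) + 6·(-45/32) + (-1)·(189/64) + 3·(-105/32) + 9·(315/128) = -23/128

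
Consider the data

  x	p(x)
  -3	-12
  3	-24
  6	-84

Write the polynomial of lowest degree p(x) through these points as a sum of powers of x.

p(x) = -2x^2 - 2x

Build the Lagrange basis polynomials:
L_0(x) = (x - 3)(x - 6) / [54] = (1/54)x^2 - (1/6)x + 1/3
L_1(x) = (x + 3)(x - 6) / [-18] = -(1/18)x^2 + (1/6)x + 1
L_2(x) = (x + 3)(x - 3) / [27] = (1/27)x^2 - 1/3
p(x) = (-12)·L_0 + (-24)·L_1 + (-84)·L_2
  (-12)·L_0(x) = -(2/9)x^2 + 2x - 4
  (-24)·L_1(x) = (4/3)x^2 - 4x - 24
  (-84)·L_2(x) = -(28/9)x^2 + 28
Adding term by term: -2x^2 - 2x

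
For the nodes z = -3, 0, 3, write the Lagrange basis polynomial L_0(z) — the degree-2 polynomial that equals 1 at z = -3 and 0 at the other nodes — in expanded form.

L_0(z) = (1/18)z^2 - (1/6)z

L_0(z) = z(z - 3) / [(-3)·(-6)]
       = (z^2 - 3z) / (18)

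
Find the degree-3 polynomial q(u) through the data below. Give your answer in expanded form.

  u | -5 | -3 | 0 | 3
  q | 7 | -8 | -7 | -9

q(u) = -(13/60)u^3 - (1/6)u^2 + (107/60)u - 7

L_0(u) = (u + 3)u(u - 3) / [-80] = -(1/80)u^3 + (9/80)u
L_1(u) = (u + 5)u(u - 3) / [36] = (1/36)u^3 + (1/18)u^2 - (5/12)u
L_2(u) = (u + 5)(u + 3)(u - 3) / [-45] = -(1/45)u^3 - (1/9)u^2 + (1/5)u + 1
L_3(u) = (u + 5)(u + 3)u / [144] = (1/144)u^3 + (1/18)u^2 + (5/48)u
q(u) = 7·L_0 + (-8)·L_1 + (-7)·L_2 + (-9)·L_3
  7·L_0(u) = -(7/80)u^3 + (63/80)u
  (-8)·L_1(u) = -(2/9)u^3 - (4/9)u^2 + (10/3)u
  (-7)·L_2(u) = (7/45)u^3 + (7/9)u^2 - (7/5)u - 7
  (-9)·L_3(u) = -(1/16)u^3 - (1/2)u^2 - (15/16)u
Adding term by term: -(13/60)u^3 - (1/6)u^2 + (107/60)u - 7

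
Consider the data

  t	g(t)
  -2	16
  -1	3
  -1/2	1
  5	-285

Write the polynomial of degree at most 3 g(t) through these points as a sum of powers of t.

g(t) = -2t^3 - t^2 - 2t

Build the Lagrange basis polynomials:
L_0(t) = (t + 1)(t + 1/2)(t - 5) / [-21/2] = -(2/21)t^3 + (1/3)t^2 + (2/3)t + 5/21
L_1(t) = (t + 2)(t + 1/2)(t - 5) / [3] = (1/3)t^3 - (5/6)t^2 - (23/6)t - 5/3
L_2(t) = (t + 2)(t + 1)(t - 5) / [-33/8] = -(8/33)t^3 + (16/33)t^2 + (104/33)t + 80/33
L_3(t) = (t + 2)(t + 1)(t + 1/2) / [231] = (1/231)t^3 + (1/66)t^2 + (1/66)t + 1/231
g(t) = 16·L_0 + 3·L_1 + 1·L_2 + (-285)·L_3
  16·L_0(t) = -(32/21)t^3 + (16/3)t^2 + (32/3)t + 80/21
  3·L_1(t) = t^3 - (5/2)t^2 - (23/2)t - 5
  1·L_2(t) = -(8/33)t^3 + (16/33)t^2 + (104/33)t + 80/33
  (-285)·L_3(t) = -(95/77)t^3 - (95/22)t^2 - (95/22)t - 95/77
Adding term by term: -2t^3 - t^2 - 2t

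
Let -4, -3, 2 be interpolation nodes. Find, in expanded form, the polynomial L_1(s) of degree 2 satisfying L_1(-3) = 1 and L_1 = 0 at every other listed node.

L_1(s) = -(1/5)s^2 - (2/5)s + 8/5

L_1(s) = (s + 4)(s - 2) / [(1)·(-5)]
       = (s^2 + 2s - 8) / (-5)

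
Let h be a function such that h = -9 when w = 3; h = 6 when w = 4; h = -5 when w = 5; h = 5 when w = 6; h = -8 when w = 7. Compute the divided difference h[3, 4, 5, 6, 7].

h[3,4] = (6 - (-9)) / (4 - 3) = 15
h[4,5] = (-5 - 6) / (5 - 4) = -11
h[5,6] = (5 - (-5)) / (6 - 5) = 10
h[6,7] = (-8 - 5) / (7 - 6) = -13
h[3,4,5] = (-11 - 15) / (5 - 3) = -13
h[4,5,6] = (10 - (-11)) / (6 - 4) = 21/2
h[5,6,7] = (-13 - 10) / (7 - 5) = -23/2
h[3,4,5,6] = (21/2 - (-13)) / (6 - 3) = 47/6
h[4,5,6,7] = (-23/2 - 21/2) / (7 - 4) = -22/3
h[3,4,5,6,7] = (-22/3 - 47/6) / (7 - 3) = -91/24

-91/24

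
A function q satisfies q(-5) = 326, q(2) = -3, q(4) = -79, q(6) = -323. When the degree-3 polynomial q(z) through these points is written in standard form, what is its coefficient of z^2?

3

Build the Lagrange basis polynomials:
L_0(z) = (z - 2)(z - 4)(z - 6) / [-693] = -(1/693)z^3 + (4/231)z^2 - (4/63)z + 16/231
L_1(z) = (z + 5)(z - 4)(z - 6) / [56] = (1/56)z^3 - (5/56)z^2 - (13/28)z + 15/7
L_2(z) = (z + 5)(z - 2)(z - 6) / [-36] = -(1/36)z^3 + (1/12)z^2 + (7/9)z - 5/3
L_3(z) = (z + 5)(z - 2)(z - 4) / [88] = (1/88)z^3 - (1/88)z^2 - (1/4)z + 5/11
q(z) = 326·L_0 + (-3)·L_1 + (-79)·L_2 + (-323)·L_3
Only the coefficient of z^2 is needed; take it from each L_i and combine:
326·(4/231) + (-3)·(-5/56) + (-79)·(1/12) + (-323)·(-1/88) = 3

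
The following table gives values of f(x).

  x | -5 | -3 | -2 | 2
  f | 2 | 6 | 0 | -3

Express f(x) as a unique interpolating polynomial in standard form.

L_0(x) = (x + 3)(x + 2)(x - 2) / [-42] = -(1/42)x^3 - (1/14)x^2 + (2/21)x + 2/7
L_1(x) = (x + 5)(x + 2)(x - 2) / [10] = (1/10)x^3 + (1/2)x^2 - (2/5)x - 2
L_2(x) = (x + 5)(x + 3)(x - 2) / [-12] = -(1/12)x^3 - (1/2)x^2 + (1/12)x + 5/2
L_3(x) = (x + 5)(x + 3)(x + 2) / [140] = (1/140)x^3 + (1/14)x^2 + (31/140)x + 3/14
f(x) = 2·L_0 + 6·L_1 + 0·L_2 + (-3)·L_3
  2·L_0(x) = -(1/21)x^3 - (1/7)x^2 + (4/21)x + 4/7
  6·L_1(x) = (3/5)x^3 + 3x^2 - (12/5)x - 12
  0·L_2(x) = 0
  (-3)·L_3(x) = -(3/140)x^3 - (3/14)x^2 - (93/140)x - 9/14
Adding term by term: (223/420)x^3 + (37/14)x^2 - (1207/420)x - 169/14

f(x) = (223/420)x^3 + (37/14)x^2 - (1207/420)x - 169/14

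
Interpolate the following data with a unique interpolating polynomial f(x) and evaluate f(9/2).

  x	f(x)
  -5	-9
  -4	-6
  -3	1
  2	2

Evaluate each Lagrange basis at x = 9/2:
L_0(9/2) = (17/2)·(15/2)·(5/2)/[(-1)·(-2)·(-7)] = -1275/112
L_1(9/2) = (19/2)·(15/2)·(5/2)/[(1)·(-1)·(-6)] = 475/16
L_2(9/2) = (19/2)·(17/2)·(5/2)/[(2)·(1)·(-5)] = -323/16
L_3(9/2) = (19/2)·(17/2)·(15/2)/[(7)·(6)·(5)] = 323/112
Sum: (-9)·(-1275/112) + (-6)·(475/16) + 1·(-323/16) + 2·(323/112) = -5045/56

-5045/56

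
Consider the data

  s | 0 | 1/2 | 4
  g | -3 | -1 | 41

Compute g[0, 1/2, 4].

2

g[0,1/2] = (-1 - (-3)) / (1/2 - 0) = 4
g[1/2,4] = (41 - (-1)) / (4 - 1/2) = 12
g[0,1/2,4] = (12 - 4) / (4 - 0) = 2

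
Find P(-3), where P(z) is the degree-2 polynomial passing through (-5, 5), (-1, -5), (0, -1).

L_0(-3) = (-2)·(-3)/[(-4)·(-5)] = 3/10
L_1(-3) = (2)·(-3)/[(4)·(-1)] = 3/2
L_2(-3) = (2)·(-2)/[(5)·(1)] = -4/5
Sum: 5·(3/10) + (-5)·(3/2) + (-1)·(-4/5) = -26/5

-26/5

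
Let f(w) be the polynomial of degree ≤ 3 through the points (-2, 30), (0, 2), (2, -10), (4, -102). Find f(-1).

Using Newton's divided-difference form:
f[-2,0] = (2 - 30) / (0 - (-2)) = -14
f[0,2] = (-10 - 2) / (2 - 0) = -6
f[2,4] = (-102 - (-10)) / (4 - 2) = -46
f[-2,0,2] = (-6 - (-14)) / (2 - (-2)) = 2
f[0,2,4] = (-46 - (-6)) / (4 - 0) = -10
f[-2,0,2,4] = (-10 - 2) / (4 - (-2)) = -2
f(-1) = 30 + (-14)·(1) + 2·(1)·(-1) + (-2)·(1)·(-1)·(-3) = 8

8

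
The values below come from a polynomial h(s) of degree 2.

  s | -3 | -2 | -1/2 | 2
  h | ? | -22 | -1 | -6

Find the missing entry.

-46

The 3 known values determine h uniquely (degree ≤ 2).
L_0(-3) = (-5/2)·(-5)/[(-3/2)·(-4)] = 25/12
L_1(-3) = (-1)·(-5)/[(3/2)·(-5/2)] = -4/3
L_2(-3) = (-1)·(-5/2)/[(4)·(5/2)] = 1/4
Sum: (-22)·(25/12) + (-1)·(-4/3) + (-6)·(1/4) = -46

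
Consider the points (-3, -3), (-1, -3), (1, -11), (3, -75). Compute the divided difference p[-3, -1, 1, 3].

-1

p[-3,-1] = (-3 - (-3)) / (-1 - (-3)) = 0
p[-1,1] = (-11 - (-3)) / (1 - (-1)) = -4
p[1,3] = (-75 - (-11)) / (3 - 1) = -32
p[-3,-1,1] = (-4 - 0) / (1 - (-3)) = -1
p[-1,1,3] = (-32 - (-4)) / (3 - (-1)) = -7
p[-3,-1,1,3] = (-7 - (-1)) / (3 - (-3)) = -1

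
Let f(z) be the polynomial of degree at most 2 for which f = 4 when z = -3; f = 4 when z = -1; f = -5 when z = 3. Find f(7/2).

-223/32

L_0(7/2) = (9/2)·(1/2)/[(-2)·(-6)] = 3/16
L_1(7/2) = (13/2)·(1/2)/[(2)·(-4)] = -13/32
L_2(7/2) = (13/2)·(9/2)/[(6)·(4)] = 39/32
Sum: 4·(3/16) + 4·(-13/32) + (-5)·(39/32) = -223/32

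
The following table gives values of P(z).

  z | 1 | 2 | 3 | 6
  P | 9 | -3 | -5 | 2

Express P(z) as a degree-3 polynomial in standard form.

P(z) = -(47/60)z^3 + (97/10)z^2 - (2137/60)z + 357/10

L_0(z) = (z - 2)(z - 3)(z - 6) / [-10] = -(1/10)z^3 + (11/10)z^2 - (18/5)z + 18/5
L_1(z) = (z - 1)(z - 3)(z - 6) / [4] = (1/4)z^3 - (5/2)z^2 + (27/4)z - 9/2
L_2(z) = (z - 1)(z - 2)(z - 6) / [-6] = -(1/6)z^3 + (3/2)z^2 - (10/3)z + 2
L_3(z) = (z - 1)(z - 2)(z - 3) / [60] = (1/60)z^3 - (1/10)z^2 + (11/60)z - 1/10
P(z) = 9·L_0 + (-3)·L_1 + (-5)·L_2 + 2·L_3
  9·L_0(z) = -(9/10)z^3 + (99/10)z^2 - (162/5)z + 162/5
  (-3)·L_1(z) = -(3/4)z^3 + (15/2)z^2 - (81/4)z + 27/2
  (-5)·L_2(z) = (5/6)z^3 - (15/2)z^2 + (50/3)z - 10
  2·L_3(z) = (1/30)z^3 - (1/5)z^2 + (11/30)z - 1/5
Adding term by term: -(47/60)z^3 + (97/10)z^2 - (2137/60)z + 357/10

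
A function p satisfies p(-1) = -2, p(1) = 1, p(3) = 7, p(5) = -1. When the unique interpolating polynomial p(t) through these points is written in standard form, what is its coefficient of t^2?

23/16

Build the Lagrange basis polynomials:
L_0(t) = (t - 1)(t - 3)(t - 5) / [-48] = -(1/48)t^3 + (3/16)t^2 - (23/48)t + 5/16
L_1(t) = (t + 1)(t - 3)(t - 5) / [16] = (1/16)t^3 - (7/16)t^2 + (7/16)t + 15/16
L_2(t) = (t + 1)(t - 1)(t - 5) / [-16] = -(1/16)t^3 + (5/16)t^2 + (1/16)t - 5/16
L_3(t) = (t + 1)(t - 1)(t - 3) / [48] = (1/48)t^3 - (1/16)t^2 - (1/48)t + 1/16
p(t) = (-2)·L_0 + 1·L_1 + 7·L_2 + (-1)·L_3
Only the coefficient of t^2 is needed; take it from each L_i and combine:
(-2)·(3/16) + 1·(-7/16) + 7·(5/16) + (-1)·(-1/16) = 23/16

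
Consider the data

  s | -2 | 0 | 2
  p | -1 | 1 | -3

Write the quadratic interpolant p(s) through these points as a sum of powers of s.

Build the Lagrange basis polynomials:
L_0(s) = s(s - 2) / [8] = (1/8)s^2 - (1/4)s
L_1(s) = (s + 2)(s - 2) / [-4] = -(1/4)s^2 + 1
L_2(s) = (s + 2)s / [8] = (1/8)s^2 + (1/4)s
p(s) = (-1)·L_0 + 1·L_1 + (-3)·L_2
  (-1)·L_0(s) = -(1/8)s^2 + (1/4)s
  1·L_1(s) = -(1/4)s^2 + 1
  (-3)·L_2(s) = -(3/8)s^2 - (3/4)s
Adding term by term: -(3/4)s^2 - (1/2)s + 1

p(s) = -(3/4)s^2 - (1/2)s + 1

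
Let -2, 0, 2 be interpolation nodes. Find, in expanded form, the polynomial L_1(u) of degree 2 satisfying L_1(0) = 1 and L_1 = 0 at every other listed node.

L_1(u) = -(1/4)u^2 + 1

L_1(u) = (u + 2)(u - 2) / [(2)·(-2)]
       = (u^2 - 4) / (-4)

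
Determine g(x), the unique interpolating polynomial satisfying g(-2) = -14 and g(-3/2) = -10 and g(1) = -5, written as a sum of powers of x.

g(x) = -2x^2 + x - 4

Build the Lagrange basis polynomials:
L_0(x) = (x + 3/2)(x - 1) / [3/2] = (2/3)x^2 + (1/3)x - 1
L_1(x) = (x + 2)(x - 1) / [-5/4] = -(4/5)x^2 - (4/5)x + 8/5
L_2(x) = (x + 2)(x + 3/2) / [15/2] = (2/15)x^2 + (7/15)x + 2/5
g(x) = (-14)·L_0 + (-10)·L_1 + (-5)·L_2
  (-14)·L_0(x) = -(28/3)x^2 - (14/3)x + 14
  (-10)·L_1(x) = 8x^2 + 8x - 16
  (-5)·L_2(x) = -(2/3)x^2 - (7/3)x - 2
Adding term by term: -2x^2 + x - 4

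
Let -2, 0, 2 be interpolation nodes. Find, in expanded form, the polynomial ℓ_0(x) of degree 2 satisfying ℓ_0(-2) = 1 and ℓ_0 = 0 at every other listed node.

ℓ_0(x) = x(x - 2) / [(-2)·(-4)]
       = (x^2 - 2x) / (8)

ℓ_0(x) = (1/8)x^2 - (1/4)x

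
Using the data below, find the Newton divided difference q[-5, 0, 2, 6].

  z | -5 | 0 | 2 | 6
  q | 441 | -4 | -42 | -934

-4

q[-5,0] = (-4 - 441) / (0 - (-5)) = -89
q[0,2] = (-42 - (-4)) / (2 - 0) = -19
q[2,6] = (-934 - (-42)) / (6 - 2) = -223
q[-5,0,2] = (-19 - (-89)) / (2 - (-5)) = 10
q[0,2,6] = (-223 - (-19)) / (6 - 0) = -34
q[-5,0,2,6] = (-34 - 10) / (6 - (-5)) = -4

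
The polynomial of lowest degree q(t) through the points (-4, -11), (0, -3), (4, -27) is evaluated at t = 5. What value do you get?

-38

Using Newton's divided-difference form:
q[-4,0] = (-3 - (-11)) / (0 - (-4)) = 2
q[0,4] = (-27 - (-3)) / (4 - 0) = -6
q[-4,0,4] = (-6 - 2) / (4 - (-4)) = -1
q(5) = -11 + 2·(9) + (-1)·(9)·(5) = -38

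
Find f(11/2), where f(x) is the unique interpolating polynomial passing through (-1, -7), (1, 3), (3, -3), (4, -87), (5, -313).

Evaluate each Lagrange basis at x = 11/2:
L_0(11/2) = (9/2)·(5/2)·(3/2)·(1/2)/[(-2)·(-4)·(-5)·(-6)] = 9/256
L_1(11/2) = (13/2)·(5/2)·(3/2)·(1/2)/[(2)·(-2)·(-3)·(-4)] = -65/256
L_2(11/2) = (13/2)·(9/2)·(3/2)·(1/2)/[(4)·(2)·(-1)·(-2)] = 351/256
L_3(11/2) = (13/2)·(9/2)·(5/2)·(1/2)/[(5)·(3)·(1)·(-1)] = -39/16
L_4(11/2) = (13/2)·(9/2)·(5/2)·(3/2)/[(6)·(4)·(2)·(1)] = 585/256
Sum: (-7)·(9/256) + 3·(-65/256) + (-3)·(351/256) + (-87)·(-39/16) + (-313)·(585/256) = -8133/16

-8133/16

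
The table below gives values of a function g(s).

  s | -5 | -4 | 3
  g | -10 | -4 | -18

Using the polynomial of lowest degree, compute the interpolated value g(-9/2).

Evaluate each Lagrange basis at s = -9/2:
L_0(-9/2) = (-1/2)·(-15/2)/[(-1)·(-8)] = 15/32
L_1(-9/2) = (1/2)·(-15/2)/[(1)·(-7)] = 15/28
L_2(-9/2) = (1/2)·(-1/2)/[(8)·(7)] = -1/224
Sum: (-10)·(15/32) + (-4)·(15/28) + (-18)·(-1/224) = -27/4

-27/4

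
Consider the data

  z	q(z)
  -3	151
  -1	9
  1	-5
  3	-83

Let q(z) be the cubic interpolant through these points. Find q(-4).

Evaluate each Lagrange basis at z = -4:
L_0(-4) = (-3)·(-5)·(-7)/[(-2)·(-4)·(-6)] = 35/16
L_1(-4) = (-1)·(-5)·(-7)/[(2)·(-2)·(-4)] = -35/16
L_2(-4) = (-1)·(-3)·(-7)/[(4)·(2)·(-2)] = 21/16
L_3(-4) = (-1)·(-3)·(-5)/[(6)·(4)·(2)] = -5/16
Sum: 151·(35/16) + 9·(-35/16) + (-5)·(21/16) + (-83)·(-5/16) = 330

330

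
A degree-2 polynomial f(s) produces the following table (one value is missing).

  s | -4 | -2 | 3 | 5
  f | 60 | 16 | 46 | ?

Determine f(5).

114

The 3 known values determine f uniquely (degree ≤ 2).
Evaluate each Lagrange basis at s = 5:
L_0(5) = (7)·(2)/[(-2)·(-7)] = 1
L_1(5) = (9)·(2)/[(2)·(-5)] = -9/5
L_2(5) = (9)·(7)/[(7)·(5)] = 9/5
Sum: 60·(1) + 16·(-9/5) + 46·(9/5) = 114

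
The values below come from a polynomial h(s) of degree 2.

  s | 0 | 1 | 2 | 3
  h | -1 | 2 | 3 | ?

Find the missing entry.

The 3 known values determine h uniquely (degree ≤ 2).
Evaluate each Lagrange basis at s = 3:
L_0(3) = (2)·(1)/[(-1)·(-2)] = 1
L_1(3) = (3)·(1)/[(1)·(-1)] = -3
L_2(3) = (3)·(2)/[(2)·(1)] = 3
Sum: (-1)·(1) + 2·(-3) + 3·(3) = 2

2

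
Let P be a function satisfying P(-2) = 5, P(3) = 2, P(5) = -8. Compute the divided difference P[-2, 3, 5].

-22/35

P[-2,3] = (2 - 5) / (3 - (-2)) = -3/5
P[3,5] = (-8 - 2) / (5 - 3) = -5
P[-2,3,5] = (-5 - (-3/5)) / (5 - (-2)) = -22/35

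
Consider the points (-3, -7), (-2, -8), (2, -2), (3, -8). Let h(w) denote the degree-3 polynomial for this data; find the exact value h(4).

-21

Evaluate each Lagrange basis at w = 4:
L_0(4) = (6)·(2)·(1)/[(-1)·(-5)·(-6)] = -2/5
L_1(4) = (7)·(2)·(1)/[(1)·(-4)·(-5)] = 7/10
L_2(4) = (7)·(6)·(1)/[(5)·(4)·(-1)] = -21/10
L_3(4) = (7)·(6)·(2)/[(6)·(5)·(1)] = 14/5
Sum: (-7)·(-2/5) + (-8)·(7/10) + (-2)·(-21/10) + (-8)·(14/5) = -21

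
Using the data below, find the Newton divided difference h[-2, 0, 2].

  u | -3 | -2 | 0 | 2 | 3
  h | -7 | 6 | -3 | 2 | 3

7/4

h[-2,0] = (-3 - 6) / (0 - (-2)) = -9/2
h[0,2] = (2 - (-3)) / (2 - 0) = 5/2
h[-2,0,2] = (5/2 - (-9/2)) / (2 - (-2)) = 7/4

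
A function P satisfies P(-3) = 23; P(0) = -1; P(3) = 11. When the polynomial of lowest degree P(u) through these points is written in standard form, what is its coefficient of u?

-2

L_0(u) = u(u - 3) / [18] = (1/18)u^2 - (1/6)u
L_1(u) = (u + 3)(u - 3) / [-9] = -(1/9)u^2 + 1
L_2(u) = (u + 3)u / [18] = (1/18)u^2 + (1/6)u
P(u) = 23·L_0 + (-1)·L_1 + 11·L_2
Only the coefficient of u is needed; take it from each L_i and combine:
23·(-1/6) + (-1)·(0) + 11·(1/6) = -2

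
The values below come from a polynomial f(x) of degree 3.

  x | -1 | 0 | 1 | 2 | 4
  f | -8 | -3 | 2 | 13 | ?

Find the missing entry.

The 4 known values determine f uniquely (degree ≤ 3).
Evaluate each Lagrange basis at x = 4:
L_0(4) = (4)·(3)·(2)/[(-1)·(-2)·(-3)] = -4
L_1(4) = (5)·(3)·(2)/[(1)·(-1)·(-2)] = 15
L_2(4) = (5)·(4)·(2)/[(2)·(1)·(-1)] = -20
L_3(4) = (5)·(4)·(3)/[(3)·(2)·(1)] = 10
Sum: (-8)·(-4) + (-3)·(15) + 2·(-20) + 13·(10) = 77

77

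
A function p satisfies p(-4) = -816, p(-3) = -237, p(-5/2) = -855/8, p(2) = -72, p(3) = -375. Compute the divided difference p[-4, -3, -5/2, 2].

p[-4,-3] = (-237 - (-816)) / (-3 - (-4)) = 579
p[-3,-5/2] = (-855/8 - (-237)) / (-5/2 - (-3)) = 1041/4
p[-5/2,2] = (-72 - (-855/8)) / (2 - (-5/2)) = 31/4
p[-4,-3,-5/2] = (1041/4 - 579) / (-5/2 - (-4)) = -425/2
p[-3,-5/2,2] = (31/4 - 1041/4) / (2 - (-3)) = -101/2
p[-4,-3,-5/2,2] = (-101/2 - (-425/2)) / (2 - (-4)) = 27

27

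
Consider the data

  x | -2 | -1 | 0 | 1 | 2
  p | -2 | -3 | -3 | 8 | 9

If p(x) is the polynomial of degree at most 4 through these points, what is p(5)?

Evaluate each Lagrange basis at x = 5:
L_0(5) = (6)·(5)·(4)·(3)/[(-1)·(-2)·(-3)·(-4)] = 15
L_1(5) = (7)·(5)·(4)·(3)/[(1)·(-1)·(-2)·(-3)] = -70
L_2(5) = (7)·(6)·(4)·(3)/[(2)·(1)·(-1)·(-2)] = 126
L_3(5) = (7)·(6)·(5)·(3)/[(3)·(2)·(1)·(-1)] = -105
L_4(5) = (7)·(6)·(5)·(4)/[(4)·(3)·(2)·(1)] = 35
Sum: (-2)·(15) + (-3)·(-70) + (-3)·(126) + 8·(-105) + 9·(35) = -723

-723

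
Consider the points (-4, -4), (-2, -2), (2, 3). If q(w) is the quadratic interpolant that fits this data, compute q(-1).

Evaluate each Lagrange basis at w = -1:
L_0(-1) = (1)·(-3)/[(-2)·(-6)] = -1/4
L_1(-1) = (3)·(-3)/[(2)·(-4)] = 9/8
L_2(-1) = (3)·(1)/[(6)·(4)] = 1/8
Sum: (-4)·(-1/4) + (-2)·(9/8) + 3·(1/8) = -7/8

-7/8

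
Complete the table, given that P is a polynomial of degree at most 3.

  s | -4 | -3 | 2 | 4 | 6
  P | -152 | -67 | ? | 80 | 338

-2

The 4 known values determine P uniquely (degree ≤ 3).
Evaluate each Lagrange basis at s = 2:
L_0(2) = (5)·(-2)·(-4)/[(-1)·(-8)·(-10)] = -1/2
L_1(2) = (6)·(-2)·(-4)/[(1)·(-7)·(-9)] = 16/21
L_2(2) = (6)·(5)·(-4)/[(8)·(7)·(-2)] = 15/14
L_3(2) = (6)·(5)·(-2)/[(10)·(9)·(2)] = -1/3
Sum: (-152)·(-1/2) + (-67)·(16/21) + 80·(15/14) + 338·(-1/3) = -2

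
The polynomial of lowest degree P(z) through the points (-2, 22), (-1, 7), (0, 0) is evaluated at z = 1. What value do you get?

1

Using Newton's divided-difference form:
P[-2,-1] = (7 - 22) / (-1 - (-2)) = -15
P[-1,0] = (0 - 7) / (0 - (-1)) = -7
P[-2,-1,0] = (-7 - (-15)) / (0 - (-2)) = 4
P(1) = 22 + (-15)·(3) + 4·(3)·(2) = 1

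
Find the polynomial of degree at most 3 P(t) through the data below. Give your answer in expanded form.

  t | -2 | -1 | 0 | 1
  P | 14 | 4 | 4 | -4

L_0(t) = (t + 1)t(t - 1) / [-6] = -(1/6)t^3 + (1/6)t
L_1(t) = (t + 2)t(t - 1) / [2] = (1/2)t^3 + (1/2)t^2 - t
L_2(t) = (t + 2)(t + 1)(t - 1) / [-2] = -(1/2)t^3 - t^2 + (1/2)t + 1
L_3(t) = (t + 2)(t + 1)t / [6] = (1/6)t^3 + (1/2)t^2 + (1/3)t
P(t) = 14·L_0 + 4·L_1 + 4·L_2 + (-4)·L_3
  14·L_0(t) = -(7/3)t^3 + (7/3)t
  4·L_1(t) = 2t^3 + 2t^2 - 4t
  4·L_2(t) = -2t^3 - 4t^2 + 2t + 4
  (-4)·L_3(t) = -(2/3)t^3 - 2t^2 - (4/3)t
Adding term by term: -3t^3 - 4t^2 - t + 4

P(t) = -3t^3 - 4t^2 - t + 4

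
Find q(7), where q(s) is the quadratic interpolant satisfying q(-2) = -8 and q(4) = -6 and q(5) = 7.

L_0(7) = (3)·(2)/[(-6)·(-7)] = 1/7
L_1(7) = (9)·(2)/[(6)·(-1)] = -3
L_2(7) = (9)·(3)/[(7)·(1)] = 27/7
Sum: (-8)·(1/7) + (-6)·(-3) + 7·(27/7) = 307/7

307/7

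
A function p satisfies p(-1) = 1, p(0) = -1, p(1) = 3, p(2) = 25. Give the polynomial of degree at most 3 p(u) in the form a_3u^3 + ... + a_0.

p(u) = 2u^3 + 3u^2 - u - 1

Newton's divided differences:
p[-1,0] = (-1 - 1) / (0 - (-1)) = -2
p[0,1] = (3 - (-1)) / (1 - 0) = 4
p[1,2] = (25 - 3) / (2 - 1) = 22
p[-1,0,1] = (4 - (-2)) / (1 - (-1)) = 3
p[0,1,2] = (22 - 4) / (2 - 0) = 9
p[-1,0,1,2] = (9 - 3) / (2 - (-1)) = 2
p(u) = 1 + (-2)·(u + 1) + 3·(u + 1)u + 2·(u + 1)u(u - 1)
Expanding: p(u) = 2u^3 + 3u^2 - u - 1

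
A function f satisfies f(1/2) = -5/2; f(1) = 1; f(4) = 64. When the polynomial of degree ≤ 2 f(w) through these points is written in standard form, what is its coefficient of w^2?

Build the Lagrange basis polynomials:
L_0(w) = (w - 1)(w - 4) / [7/4] = (4/7)w^2 - (20/7)w + 16/7
L_1(w) = (w - 1/2)(w - 4) / [-3/2] = -(2/3)w^2 + 3w - 4/3
L_2(w) = (w - 1/2)(w - 1) / [21/2] = (2/21)w^2 - (1/7)w + 1/21
f(w) = (-5/2)·L_0 + 1·L_1 + 64·L_2
Only the coefficient of w^2 is needed; take it from each L_i and combine:
(-5/2)·(4/7) + 1·(-2/3) + 64·(2/21) = 4

4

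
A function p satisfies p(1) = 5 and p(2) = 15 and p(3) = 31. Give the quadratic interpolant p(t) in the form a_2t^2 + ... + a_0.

Newton's divided differences:
p[1,2] = (15 - 5) / (2 - 1) = 10
p[2,3] = (31 - 15) / (3 - 2) = 16
p[1,2,3] = (16 - 10) / (3 - 1) = 3
p(t) = 5 + 10·(t - 1) + 3·(t - 1)(t - 2)
Expanding: p(t) = 3t^2 + t + 1

p(t) = 3t^2 + t + 1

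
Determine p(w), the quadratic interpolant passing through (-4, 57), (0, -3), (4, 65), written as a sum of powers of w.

p(w) = 4w^2 + w - 3

Build the Lagrange basis polynomials:
L_0(w) = w(w - 4) / [32] = (1/32)w^2 - (1/8)w
L_1(w) = (w + 4)(w - 4) / [-16] = -(1/16)w^2 + 1
L_2(w) = (w + 4)w / [32] = (1/32)w^2 + (1/8)w
p(w) = 57·L_0 + (-3)·L_1 + 65·L_2
  57·L_0(w) = (57/32)w^2 - (57/8)w
  (-3)·L_1(w) = (3/16)w^2 - 3
  65·L_2(w) = (65/32)w^2 + (65/8)w
Adding term by term: 4w^2 + w - 3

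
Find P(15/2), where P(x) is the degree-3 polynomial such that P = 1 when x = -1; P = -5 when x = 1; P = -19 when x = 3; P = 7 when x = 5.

1351/8

Using Newton's divided-difference form:
P[-1,1] = (-5 - 1) / (1 - (-1)) = -3
P[1,3] = (-19 - (-5)) / (3 - 1) = -7
P[3,5] = (7 - (-19)) / (5 - 3) = 13
P[-1,1,3] = (-7 - (-3)) / (3 - (-1)) = -1
P[1,3,5] = (13 - (-7)) / (5 - 1) = 5
P[-1,1,3,5] = (5 - (-1)) / (5 - (-1)) = 1
P(15/2) = 1 + (-3)·(17/2) + (-1)·(17/2)·(13/2) + 1·(17/2)·(13/2)·(9/2) = 1351/8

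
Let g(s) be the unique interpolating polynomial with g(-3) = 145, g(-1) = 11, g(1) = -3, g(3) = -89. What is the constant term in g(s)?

1

Build the Lagrange basis polynomials:
L_0(s) = (s + 1)(s - 1)(s - 3) / [-48] = -(1/48)s^3 + (1/16)s^2 + (1/48)s - 1/16
L_1(s) = (s + 3)(s - 1)(s - 3) / [16] = (1/16)s^3 - (1/16)s^2 - (9/16)s + 9/16
L_2(s) = (s + 3)(s + 1)(s - 3) / [-16] = -(1/16)s^3 - (1/16)s^2 + (9/16)s + 9/16
L_3(s) = (s + 3)(s + 1)(s - 1) / [48] = (1/48)s^3 + (1/16)s^2 - (1/48)s - 1/16
g(s) = 145·L_0 + 11·L_1 + (-3)·L_2 + (-89)·L_3
Only the constant term is needed; take it from each L_i and combine:
145·(-1/16) + 11·(9/16) + (-3)·(9/16) + (-89)·(-1/16) = 1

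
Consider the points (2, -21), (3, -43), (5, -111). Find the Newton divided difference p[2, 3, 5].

-4

p[2,3] = (-43 - (-21)) / (3 - 2) = -22
p[3,5] = (-111 - (-43)) / (5 - 3) = -34
p[2,3,5] = (-34 - (-22)) / (5 - 2) = -4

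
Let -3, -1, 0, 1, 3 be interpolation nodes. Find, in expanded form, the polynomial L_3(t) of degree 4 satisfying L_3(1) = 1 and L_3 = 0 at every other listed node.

L_3(t) = -(1/16)t^4 - (1/16)t^3 + (9/16)t^2 + (9/16)t

L_3(t) = (t + 3)(t + 1)t(t - 3) / [(4)·(2)·(1)·(-2)]
       = (t^4 + t^3 - 9t^2 - 9t) / (-16)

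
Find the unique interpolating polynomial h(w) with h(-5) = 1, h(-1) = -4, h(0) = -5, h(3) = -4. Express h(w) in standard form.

L_0(w) = (w + 1)w(w - 3) / [-160] = -(1/160)w^3 + (1/80)w^2 + (3/160)w
L_1(w) = (w + 5)w(w - 3) / [16] = (1/16)w^3 + (1/8)w^2 - (15/16)w
L_2(w) = (w + 5)(w + 1)(w - 3) / [-15] = -(1/15)w^3 - (1/5)w^2 + (13/15)w + 1
L_3(w) = (w + 5)(w + 1)w / [96] = (1/96)w^3 + (1/16)w^2 + (5/96)w
h(w) = 1·L_0 + (-4)·L_1 + (-5)·L_2 + (-4)·L_3
  1·L_0(w) = -(1/160)w^3 + (1/80)w^2 + (3/160)w
  (-4)·L_1(w) = -(1/4)w^3 - (1/2)w^2 + (15/4)w
  (-5)·L_2(w) = (1/3)w^3 + w^2 - (13/3)w - 5
  (-4)·L_3(w) = -(1/24)w^3 - (1/4)w^2 - (5/24)w
Adding term by term: (17/480)w^3 + (21/80)w^2 - (371/480)w - 5

h(w) = (17/480)w^3 + (21/80)w^2 - (371/480)w - 5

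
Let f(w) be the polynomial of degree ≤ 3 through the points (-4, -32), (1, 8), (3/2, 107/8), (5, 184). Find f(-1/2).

31/8

Evaluate each Lagrange basis at w = -1/2:
L_0(-1/2) = (-3/2)·(-2)·(-11/2)/[(-5)·(-11/2)·(-9)] = 1/15
L_1(-1/2) = (7/2)·(-2)·(-11/2)/[(5)·(-1/2)·(-4)] = 77/20
L_2(-1/2) = (7/2)·(-3/2)·(-11/2)/[(11/2)·(1/2)·(-7/2)] = -3
L_3(-1/2) = (7/2)·(-3/2)·(-2)/[(9)·(4)·(7/2)] = 1/12
Sum: (-32)·(1/15) + 8·(77/20) + 107/8·(-3) + 184·(1/12) = 31/8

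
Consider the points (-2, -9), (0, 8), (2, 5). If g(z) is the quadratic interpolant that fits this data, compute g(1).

Using Newton's divided-difference form:
g[-2,0] = (8 - (-9)) / (0 - (-2)) = 17/2
g[0,2] = (5 - 8) / (2 - 0) = -3/2
g[-2,0,2] = (-3/2 - 17/2) / (2 - (-2)) = -5/2
g(1) = -9 + (17/2)·(3) + (-5/2)·(3)·(1) = 9

9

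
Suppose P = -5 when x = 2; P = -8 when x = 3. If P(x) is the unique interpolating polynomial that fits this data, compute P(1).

L_0(1) = (-2)/[(-1)] = 2
L_1(1) = (-1)/[(1)] = -1
Sum: (-5)·(2) + (-8)·(-1) = -2

-2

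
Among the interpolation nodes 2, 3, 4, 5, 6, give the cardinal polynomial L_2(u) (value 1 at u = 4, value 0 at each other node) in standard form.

L_2(u) = (u - 2)(u - 3)(u - 5)(u - 6) / [(2)·(1)·(-1)·(-2)]
       = (u^4 - 16u^3 + 91u^2 - 216u + 180) / (4)

L_2(u) = (1/4)u^4 - 4u^3 + (91/4)u^2 - 54u + 45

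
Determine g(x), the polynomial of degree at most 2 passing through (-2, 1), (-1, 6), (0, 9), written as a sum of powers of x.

g(x) = -x^2 + 2x + 9

Build the Lagrange basis polynomials:
L_0(x) = (x + 1)x / [2] = (1/2)x^2 + (1/2)x
L_1(x) = (x + 2)x / [-1] = -x^2 - 2x
L_2(x) = (x + 2)(x + 1) / [2] = (1/2)x^2 + (3/2)x + 1
g(x) = 1·L_0 + 6·L_1 + 9·L_2
  1·L_0(x) = (1/2)x^2 + (1/2)x
  6·L_1(x) = -6x^2 - 12x
  9·L_2(x) = (9/2)x^2 + (27/2)x + 9
Adding term by term: -x^2 + 2x + 9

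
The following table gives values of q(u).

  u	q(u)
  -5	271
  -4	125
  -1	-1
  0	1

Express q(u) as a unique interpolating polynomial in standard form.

Newton's divided differences:
q[-5,-4] = (125 - 271) / (-4 - (-5)) = -146
q[-4,-1] = (-1 - 125) / (-1 - (-4)) = -42
q[-1,0] = (1 - (-1)) / (0 - (-1)) = 2
q[-5,-4,-1] = (-42 - (-146)) / (-1 - (-5)) = 26
q[-4,-1,0] = (2 - (-42)) / (0 - (-4)) = 11
q[-5,-4,-1,0] = (11 - 26) / (0 - (-5)) = -3
q(u) = 271 + (-146)·(u + 5) + 26·(u + 5)(u + 4) + (-3)·(u + 5)(u + 4)(u + 1)
Expanding: q(u) = -3u^3 - 4u^2 + u + 1

q(u) = -3u^3 - 4u^2 + u + 1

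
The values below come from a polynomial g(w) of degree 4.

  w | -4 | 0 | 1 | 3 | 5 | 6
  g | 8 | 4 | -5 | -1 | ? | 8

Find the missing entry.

509/35

The 5 known values determine g uniquely (degree ≤ 4).
Evaluate each Lagrange basis at w = 5:
L_0(5) = (5)·(4)·(2)·(-1)/[(-4)·(-5)·(-7)·(-10)] = -1/35
L_1(5) = (9)·(4)·(2)·(-1)/[(4)·(-1)·(-3)·(-6)] = 1
L_2(5) = (9)·(5)·(2)·(-1)/[(5)·(1)·(-2)·(-5)] = -9/5
L_3(5) = (9)·(5)·(4)·(-1)/[(7)·(3)·(2)·(-3)] = 10/7
L_4(5) = (9)·(5)·(4)·(2)/[(10)·(6)·(5)·(3)] = 2/5
Sum: 8·(-1/35) + 4·(1) + (-5)·(-9/5) + (-1)·(10/7) + 8·(2/5) = 509/35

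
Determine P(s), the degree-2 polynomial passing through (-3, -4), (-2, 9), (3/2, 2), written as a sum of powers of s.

P(s) = -(10/3)s^2 - (11/3)s + 15

Newton's divided differences:
P[-3,-2] = (9 - (-4)) / (-2 - (-3)) = 13
P[-2,3/2] = (2 - 9) / (3/2 - (-2)) = -2
P[-3,-2,3/2] = (-2 - 13) / (3/2 - (-3)) = -10/3
P(s) = -4 + 13·(s + 3) + (-10/3)·(s + 3)(s + 2)
Expanding: P(s) = -(10/3)s^2 - (11/3)s + 15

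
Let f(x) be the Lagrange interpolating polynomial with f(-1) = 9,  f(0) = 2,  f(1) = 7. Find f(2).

24

L_0(2) = (2)·(1)/[(-1)·(-2)] = 1
L_1(2) = (3)·(1)/[(1)·(-1)] = -3
L_2(2) = (3)·(2)/[(2)·(1)] = 3
Sum: 9·(1) + 2·(-3) + 7·(3) = 24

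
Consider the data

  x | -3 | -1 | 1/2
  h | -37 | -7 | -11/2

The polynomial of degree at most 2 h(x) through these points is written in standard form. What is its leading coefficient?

L_0(x) = (x + 1)(x - 1/2) / [7] = (1/7)x^2 + (1/14)x - 1/14
L_1(x) = (x + 3)(x - 1/2) / [-3] = -(1/3)x^2 - (5/6)x + 1/2
L_2(x) = (x + 3)(x + 1) / [21/4] = (4/21)x^2 + (16/21)x + 4/7
h(x) = (-37)·L_0 + (-7)·L_1 + (-11/2)·L_2
Only the coefficient of x^2 is needed; take it from each L_i and combine:
(-37)·(1/7) + (-7)·(-1/3) + (-11/2)·(4/21) = -4

-4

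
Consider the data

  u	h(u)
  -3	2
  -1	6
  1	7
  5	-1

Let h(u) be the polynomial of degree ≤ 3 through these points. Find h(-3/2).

Evaluate each Lagrange basis at u = -3/2:
L_0(-3/2) = (-1/2)·(-5/2)·(-13/2)/[(-2)·(-4)·(-8)] = 65/512
L_1(-3/2) = (3/2)·(-5/2)·(-13/2)/[(2)·(-2)·(-6)] = 65/64
L_2(-3/2) = (3/2)·(-1/2)·(-13/2)/[(4)·(2)·(-4)] = -39/256
L_3(-3/2) = (3/2)·(-1/2)·(-5/2)/[(8)·(6)·(4)] = 5/512
Sum: 2·(65/512) + 6·(65/64) + 7·(-39/256) + (-1)·(5/512) = 2699/512

2699/512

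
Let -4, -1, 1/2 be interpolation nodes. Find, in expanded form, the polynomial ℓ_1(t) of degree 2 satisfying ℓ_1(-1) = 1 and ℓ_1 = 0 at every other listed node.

ℓ_1(t) = -(2/9)t^2 - (7/9)t + 4/9

ℓ_1(t) = (t + 4)(t - 1/2) / [(3)·(-3/2)]
       = (t^2 + (7/2)t - 2) / (-9/2)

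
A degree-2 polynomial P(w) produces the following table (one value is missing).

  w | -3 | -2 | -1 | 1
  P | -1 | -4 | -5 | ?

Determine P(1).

-1

The 3 known values determine P uniquely (degree ≤ 2).
L_0(1) = (3)·(2)/[(-1)·(-2)] = 3
L_1(1) = (4)·(2)/[(1)·(-1)] = -8
L_2(1) = (4)·(3)/[(2)·(1)] = 6
Sum: (-1)·(3) + (-4)·(-8) + (-5)·(6) = -1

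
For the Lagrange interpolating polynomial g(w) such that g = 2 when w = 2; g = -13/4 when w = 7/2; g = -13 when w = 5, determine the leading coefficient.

-1

Build the Lagrange basis polynomials:
L_0(w) = (w - 7/2)(w - 5) / [9/2] = (2/9)w^2 - (17/9)w + 35/9
L_1(w) = (w - 2)(w - 5) / [-9/4] = -(4/9)w^2 + (28/9)w - 40/9
L_2(w) = (w - 2)(w - 7/2) / [9/2] = (2/9)w^2 - (11/9)w + 14/9
g(w) = 2·L_0 + (-13/4)·L_1 + (-13)·L_2
Only the coefficient of w^2 is needed; take it from each L_i and combine:
2·(2/9) + (-13/4)·(-4/9) + (-13)·(2/9) = -1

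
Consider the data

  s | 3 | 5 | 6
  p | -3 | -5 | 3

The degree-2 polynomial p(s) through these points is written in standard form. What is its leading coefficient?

The leading coefficient equals the top divided difference p[3,5,6].
p[3,5] = (-5 - (-3)) / (5 - 3) = -1
p[5,6] = (3 - (-5)) / (6 - 5) = 8
p[3,5,6] = (8 - (-1)) / (6 - 3) = 3

3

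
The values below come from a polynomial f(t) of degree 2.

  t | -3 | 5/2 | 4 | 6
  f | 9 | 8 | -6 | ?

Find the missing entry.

-372/11

The 3 known values determine f uniquely (degree ≤ 2).
Evaluate each Lagrange basis at t = 6:
L_0(6) = (7/2)·(2)/[(-11/2)·(-7)] = 2/11
L_1(6) = (9)·(2)/[(11/2)·(-3/2)] = -24/11
L_2(6) = (9)·(7/2)/[(7)·(3/2)] = 3
Sum: 9·(2/11) + 8·(-24/11) + (-6)·(3) = -372/11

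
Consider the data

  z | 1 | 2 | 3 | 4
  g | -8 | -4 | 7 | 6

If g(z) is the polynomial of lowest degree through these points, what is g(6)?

Evaluate each Lagrange basis at z = 6:
L_0(6) = (4)·(3)·(2)/[(-1)·(-2)·(-3)] = -4
L_1(6) = (5)·(3)·(2)/[(1)·(-1)·(-2)] = 15
L_2(6) = (5)·(4)·(2)/[(2)·(1)·(-1)] = -20
L_3(6) = (5)·(4)·(3)/[(3)·(2)·(1)] = 10
Sum: (-8)·(-4) + (-4)·(15) + 7·(-20) + 6·(10) = -108

-108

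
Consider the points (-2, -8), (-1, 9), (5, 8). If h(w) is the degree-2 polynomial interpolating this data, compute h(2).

214/7

L_0(2) = (3)·(-3)/[(-1)·(-7)] = -9/7
L_1(2) = (4)·(-3)/[(1)·(-6)] = 2
L_2(2) = (4)·(3)/[(7)·(6)] = 2/7
Sum: (-8)·(-9/7) + 9·(2) + 8·(2/7) = 214/7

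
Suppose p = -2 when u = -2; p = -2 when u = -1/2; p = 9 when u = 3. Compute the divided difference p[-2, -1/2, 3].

22/35

p[-2,-1/2] = (-2 - (-2)) / (-1/2 - (-2)) = 0
p[-1/2,3] = (9 - (-2)) / (3 - (-1/2)) = 22/7
p[-2,-1/2,3] = (22/7 - 0) / (3 - (-2)) = 22/35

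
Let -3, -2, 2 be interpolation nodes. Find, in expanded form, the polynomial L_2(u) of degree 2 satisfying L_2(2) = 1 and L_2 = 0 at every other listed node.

L_2(u) = (u + 3)(u + 2) / [(5)·(4)]
       = (u^2 + 5u + 6) / (20)

L_2(u) = (1/20)u^2 + (1/4)u + 3/10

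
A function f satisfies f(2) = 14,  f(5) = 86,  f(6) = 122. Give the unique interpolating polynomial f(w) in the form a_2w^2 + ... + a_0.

f(w) = 3w^2 + 3w - 4

Newton's divided differences:
f[2,5] = (86 - 14) / (5 - 2) = 24
f[5,6] = (122 - 86) / (6 - 5) = 36
f[2,5,6] = (36 - 24) / (6 - 2) = 3
f(w) = 14 + 24·(w - 2) + 3·(w - 2)(w - 5)
Expanding: f(w) = 3w^2 + 3w - 4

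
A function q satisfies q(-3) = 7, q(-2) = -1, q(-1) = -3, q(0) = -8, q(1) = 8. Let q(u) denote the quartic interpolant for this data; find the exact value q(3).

364

Using Newton's divided-difference form:
q[-3,-2] = (-1 - 7) / (-2 - (-3)) = -8
q[-2,-1] = (-3 - (-1)) / (-1 - (-2)) = -2
q[-1,0] = (-8 - (-3)) / (0 - (-1)) = -5
q[0,1] = (8 - (-8)) / (1 - 0) = 16
q[-3,-2,-1] = (-2 - (-8)) / (-1 - (-3)) = 3
q[-2,-1,0] = (-5 - (-2)) / (0 - (-2)) = -3/2
q[-1,0,1] = (16 - (-5)) / (1 - (-1)) = 21/2
q[-3,-2,-1,0] = (-3/2 - 3) / (0 - (-3)) = -3/2
q[-2,-1,0,1] = (21/2 - (-3/2)) / (1 - (-2)) = 4
q[-3,-2,-1,0,1] = (4 - (-3/2)) / (1 - (-3)) = 11/8
q(3) = 7 + (-8)·(6) + 3·(6)·(5) + (-3/2)·(6)·(5)·(4) + (11/8)·(6)·(5)·(4)·(3) = 364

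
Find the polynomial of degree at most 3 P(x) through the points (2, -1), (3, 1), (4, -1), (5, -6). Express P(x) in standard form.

P(x) = (1/6)x^3 - (7/2)x^2 + (49/3)x - 21

Build the Lagrange basis polynomials:
L_0(x) = (x - 3)(x - 4)(x - 5) / [-6] = -(1/6)x^3 + 2x^2 - (47/6)x + 10
L_1(x) = (x - 2)(x - 4)(x - 5) / [2] = (1/2)x^3 - (11/2)x^2 + 19x - 20
L_2(x) = (x - 2)(x - 3)(x - 5) / [-2] = -(1/2)x^3 + 5x^2 - (31/2)x + 15
L_3(x) = (x - 2)(x - 3)(x - 4) / [6] = (1/6)x^3 - (3/2)x^2 + (13/3)x - 4
P(x) = (-1)·L_0 + 1·L_1 + (-1)·L_2 + (-6)·L_3
  (-1)·L_0(x) = (1/6)x^3 - 2x^2 + (47/6)x - 10
  1·L_1(x) = (1/2)x^3 - (11/2)x^2 + 19x - 20
  (-1)·L_2(x) = (1/2)x^3 - 5x^2 + (31/2)x - 15
  (-6)·L_3(x) = -x^3 + 9x^2 - 26x + 24
Adding term by term: (1/6)x^3 - (7/2)x^2 + (49/3)x - 21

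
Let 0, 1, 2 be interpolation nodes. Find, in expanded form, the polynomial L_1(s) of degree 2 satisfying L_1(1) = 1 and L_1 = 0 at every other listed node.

L_1(s) = -s^2 + 2s

L_1(s) = s(s - 2) / [(1)·(-1)]
       = (s^2 - 2s) / (-1)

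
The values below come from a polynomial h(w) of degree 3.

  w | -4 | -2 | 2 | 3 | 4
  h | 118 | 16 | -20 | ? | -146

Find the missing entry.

-64

The 4 known values determine h uniquely (degree ≤ 3).
Evaluate each Lagrange basis at w = 3:
L_0(3) = (5)·(1)·(-1)/[(-2)·(-6)·(-8)] = 5/96
L_1(3) = (7)·(1)·(-1)/[(2)·(-4)·(-6)] = -7/48
L_2(3) = (7)·(5)·(-1)/[(6)·(4)·(-2)] = 35/48
L_3(3) = (7)·(5)·(1)/[(8)·(6)·(2)] = 35/96
Sum: 118·(5/96) + 16·(-7/48) + (-20)·(35/48) + (-146)·(35/96) = -64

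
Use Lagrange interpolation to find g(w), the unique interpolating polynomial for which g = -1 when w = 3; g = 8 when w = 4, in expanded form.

Build the Lagrange basis polynomials:
L_0(w) = (w - 4) / [-1] = -w + 4
L_1(w) = (w - 3) / [1] = w - 3
g(w) = (-1)·L_0 + 8·L_1
  (-1)·L_0(w) = w - 4
  8·L_1(w) = 8w - 24
Adding term by term: 9w - 28

g(w) = 9w - 28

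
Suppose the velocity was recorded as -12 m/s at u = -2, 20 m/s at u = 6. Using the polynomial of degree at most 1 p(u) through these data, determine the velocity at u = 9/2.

14

L_0(9/2) = (-3/2)/[(-8)] = 3/16
L_1(9/2) = (13/2)/[(8)] = 13/16
Sum: (-12)·(3/16) + 20·(13/16) = 14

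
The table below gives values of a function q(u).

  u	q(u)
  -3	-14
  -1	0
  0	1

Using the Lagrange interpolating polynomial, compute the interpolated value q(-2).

Evaluate each Lagrange basis at u = -2:
L_0(-2) = (-1)·(-2)/[(-2)·(-3)] = 1/3
L_1(-2) = (1)·(-2)/[(2)·(-1)] = 1
L_2(-2) = (1)·(-1)/[(3)·(1)] = -1/3
Sum: (-14)·(1/3) + 0 + 1·(-1/3) = -5

-5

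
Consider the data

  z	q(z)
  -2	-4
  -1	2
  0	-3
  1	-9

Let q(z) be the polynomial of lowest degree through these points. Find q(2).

Using Newton's divided-difference form:
q[-2,-1] = (2 - (-4)) / (-1 - (-2)) = 6
q[-1,0] = (-3 - 2) / (0 - (-1)) = -5
q[0,1] = (-9 - (-3)) / (1 - 0) = -6
q[-2,-1,0] = (-5 - 6) / (0 - (-2)) = -11/2
q[-1,0,1] = (-6 - (-5)) / (1 - (-1)) = -1/2
q[-2,-1,0,1] = (-1/2 - (-11/2)) / (1 - (-2)) = 5/3
q(2) = -4 + 6·(4) + (-11/2)·(4)·(3) + (5/3)·(4)·(3)·(2) = -6

-6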